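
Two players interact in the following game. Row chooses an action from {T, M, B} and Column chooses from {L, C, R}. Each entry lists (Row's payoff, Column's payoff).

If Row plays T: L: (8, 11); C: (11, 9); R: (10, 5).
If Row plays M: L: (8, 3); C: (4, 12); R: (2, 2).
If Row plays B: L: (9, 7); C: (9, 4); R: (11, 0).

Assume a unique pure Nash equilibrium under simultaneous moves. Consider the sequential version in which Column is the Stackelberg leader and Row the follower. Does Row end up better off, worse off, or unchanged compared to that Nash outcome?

Row best-responds to each possible Column move:
- L → Row plays B (best of 8, 8, 9); Column gets 7.
- C → Row plays T (best of 11, 4, 9); Column gets 9.
- R → Row plays B (best of 10, 2, 11); Column gets 0.
Among 7, 9, 0, the best is 9 at C. Subgame-perfect outcome: (T, C) with payoffs (11, 9).
For the simultaneous game, intersect best replies.
Row's best replies: L→B; C→T; R→B.
Column's best replies: T→L; M→C; B→L.
The unique mutual best reply is (B, L), giving (9, 7).
Row earns 11 sequentially versus 9 at the Nash outcome: better off.

better off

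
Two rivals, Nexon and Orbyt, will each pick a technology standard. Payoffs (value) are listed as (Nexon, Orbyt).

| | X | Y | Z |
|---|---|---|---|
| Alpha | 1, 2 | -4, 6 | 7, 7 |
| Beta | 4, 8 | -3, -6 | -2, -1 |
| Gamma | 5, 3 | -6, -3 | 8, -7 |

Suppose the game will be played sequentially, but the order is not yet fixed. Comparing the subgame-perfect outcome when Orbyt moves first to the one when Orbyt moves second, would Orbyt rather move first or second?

second

If Nexon leads: Orbyt's best replies are Alpha→Z, Beta→X, Gamma→X; Nexon's induced payoffs 7, 4, 5; outcome (Alpha, Z), payoffs (7, 7).
If Orbyt leads: Nexon's best replies are X→Gamma, Y→Beta, Z→Gamma; Orbyt's induced payoffs 3, -6, -7; outcome (Gamma, X), payoffs (5, 3).
Orbyt gets 3 moving first and 7 moving second, so Orbyt prefers to move second.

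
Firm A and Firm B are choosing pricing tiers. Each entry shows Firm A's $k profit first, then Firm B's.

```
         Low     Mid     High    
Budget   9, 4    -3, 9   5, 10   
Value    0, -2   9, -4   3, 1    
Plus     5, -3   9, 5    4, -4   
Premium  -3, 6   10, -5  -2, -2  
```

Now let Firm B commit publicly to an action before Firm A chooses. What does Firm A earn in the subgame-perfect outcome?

5

Backward induction with Firm B moving first.
- Low: BR = Budget, leader payoff 4.
- Mid: BR = Premium, leader payoff -5.
- High: BR = Budget, leader payoff 10.
Maximizing over 4, -5, 10, Firm B chooses High. Subgame-perfect outcome: (Budget, High) with payoffs (5, 10).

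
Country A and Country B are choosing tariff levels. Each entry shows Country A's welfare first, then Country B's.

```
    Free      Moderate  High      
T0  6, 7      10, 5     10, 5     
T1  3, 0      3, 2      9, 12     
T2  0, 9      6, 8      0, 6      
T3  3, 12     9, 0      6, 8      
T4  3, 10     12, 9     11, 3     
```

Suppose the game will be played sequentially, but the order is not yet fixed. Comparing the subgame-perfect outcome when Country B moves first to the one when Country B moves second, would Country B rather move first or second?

second

If Country A leads: Country B's best replies are T0→Free, T1→High, T2→Free, T3→Free, T4→Free; Country A's induced payoffs 6, 9, 0, 3, 3; outcome (T1, High), payoffs (9, 12).
If Country B leads: Country A's best replies are Free→T0, Moderate→T4, High→T4; Country B's induced payoffs 7, 9, 3; outcome (T4, Moderate), payoffs (12, 9).
Country B gets 9 moving first and 12 moving second, so Country B prefers to move second.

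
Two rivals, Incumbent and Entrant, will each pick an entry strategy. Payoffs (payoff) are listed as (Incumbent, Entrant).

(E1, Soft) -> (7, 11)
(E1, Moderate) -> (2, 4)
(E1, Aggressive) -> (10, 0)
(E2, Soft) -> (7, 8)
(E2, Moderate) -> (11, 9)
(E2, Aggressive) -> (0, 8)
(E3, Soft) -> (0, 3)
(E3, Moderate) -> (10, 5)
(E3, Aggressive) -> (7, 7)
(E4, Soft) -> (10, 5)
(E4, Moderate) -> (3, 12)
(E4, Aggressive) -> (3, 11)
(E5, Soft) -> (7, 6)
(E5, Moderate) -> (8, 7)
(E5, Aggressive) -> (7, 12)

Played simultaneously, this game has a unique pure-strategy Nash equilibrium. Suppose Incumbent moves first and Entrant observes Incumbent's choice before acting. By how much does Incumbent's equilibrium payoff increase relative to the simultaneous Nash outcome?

0

Solve by backward induction (Incumbent leads).
- E1: Entrant compares 11, 4, 0 and picks Soft; Incumbent would get 7.
- E2: Entrant compares 8, 9, 8 and picks Moderate; Incumbent would get 11.
- E3: Entrant compares 3, 5, 7 and picks Aggressive; Incumbent would get 7.
- E4: Entrant compares 5, 12, 11 and picks Moderate; Incumbent would get 3.
- E5: Entrant compares 6, 7, 12 and picks Aggressive; Incumbent would get 7.
Incumbent's induced payoffs are 7, 11, 7, 3, 7, so Incumbent commits to E2. Subgame-perfect outcome: (E2, Moderate) with payoffs (11, 9).
Now find the simultaneous Nash equilibrium.
Incumbent's best replies: Soft→E4; Moderate→E2; Aggressive→E1.
Entrant's best replies: E1→Soft; E2→Moderate; E3→Aggressive; E4→Moderate; E5→Aggressive.
Only (E2, Moderate) has each player best-responding; Nash payoffs (11, 9).
Incumbent's commitment gain: 11 − 11 = 0.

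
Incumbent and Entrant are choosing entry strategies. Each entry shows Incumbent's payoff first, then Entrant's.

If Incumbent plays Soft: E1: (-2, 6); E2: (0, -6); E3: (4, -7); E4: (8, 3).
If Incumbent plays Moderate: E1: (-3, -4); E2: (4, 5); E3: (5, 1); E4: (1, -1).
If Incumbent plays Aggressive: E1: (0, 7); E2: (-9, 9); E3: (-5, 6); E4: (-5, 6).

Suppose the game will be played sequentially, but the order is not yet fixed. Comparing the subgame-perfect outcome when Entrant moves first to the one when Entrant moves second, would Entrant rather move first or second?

If Incumbent leads: Entrant's best replies are Soft→E1, Moderate→E2, Aggressive→E2; Incumbent's induced payoffs -2, 4, -9; outcome (Moderate, E2), payoffs (4, 5).
If Entrant leads: Incumbent's best replies are E1→Aggressive, E2→Moderate, E3→Moderate, E4→Soft; Entrant's induced payoffs 7, 5, 1, 3; outcome (Aggressive, E1), payoffs (0, 7).
Entrant gets 7 moving first and 5 moving second, so Entrant prefers to move first.

first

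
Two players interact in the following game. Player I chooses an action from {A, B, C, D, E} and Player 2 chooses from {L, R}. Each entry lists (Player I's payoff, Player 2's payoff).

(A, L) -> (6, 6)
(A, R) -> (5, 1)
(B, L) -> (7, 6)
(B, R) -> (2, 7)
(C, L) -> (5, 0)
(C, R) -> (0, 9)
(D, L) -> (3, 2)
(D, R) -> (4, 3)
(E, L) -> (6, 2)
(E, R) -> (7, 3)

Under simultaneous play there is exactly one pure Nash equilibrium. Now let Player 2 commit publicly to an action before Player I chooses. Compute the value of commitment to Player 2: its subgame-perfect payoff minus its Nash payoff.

Backward induction with Player 2 moving first.
- L → Player I plays B (best of 6, 7, 5, 3, 6); Player 2 gets 6.
- R → Player I plays E (best of 5, 2, 0, 4, 7); Player 2 gets 3.
Maximizing over 6, 3, Player 2 chooses L. Subgame-perfect outcome: (B, L) with payoffs (7, 6).
Under simultaneous play:
Player I's best replies: L→B; R→E.
Player 2's best replies: A→L; B→R; C→R; D→R; E→R.
Only (E, R) has each player best-responding; Nash payoffs (7, 3).
Player 2's commitment gain: 6 − 3 = 3.

3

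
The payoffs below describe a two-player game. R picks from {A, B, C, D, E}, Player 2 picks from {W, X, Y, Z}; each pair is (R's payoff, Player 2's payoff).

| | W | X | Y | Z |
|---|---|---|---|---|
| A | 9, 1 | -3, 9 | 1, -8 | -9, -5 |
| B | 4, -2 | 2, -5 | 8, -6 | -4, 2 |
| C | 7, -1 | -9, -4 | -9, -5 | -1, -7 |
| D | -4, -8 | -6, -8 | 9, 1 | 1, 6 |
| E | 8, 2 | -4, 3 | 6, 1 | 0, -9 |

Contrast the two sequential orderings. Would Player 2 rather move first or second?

first

If R leads: Player 2's best replies are A→X, B→Z, C→W, D→Z, E→X; R's induced payoffs -3, -4, 7, 1, -4; outcome (C, W), payoffs (7, -1).
If Player 2 leads: R's best replies are W→A, X→B, Y→D, Z→D; Player 2's induced payoffs 1, -5, 1, 6; outcome (D, Z), payoffs (1, 6).
Player 2 gets 6 moving first and -1 moving second, so Player 2 prefers to move first.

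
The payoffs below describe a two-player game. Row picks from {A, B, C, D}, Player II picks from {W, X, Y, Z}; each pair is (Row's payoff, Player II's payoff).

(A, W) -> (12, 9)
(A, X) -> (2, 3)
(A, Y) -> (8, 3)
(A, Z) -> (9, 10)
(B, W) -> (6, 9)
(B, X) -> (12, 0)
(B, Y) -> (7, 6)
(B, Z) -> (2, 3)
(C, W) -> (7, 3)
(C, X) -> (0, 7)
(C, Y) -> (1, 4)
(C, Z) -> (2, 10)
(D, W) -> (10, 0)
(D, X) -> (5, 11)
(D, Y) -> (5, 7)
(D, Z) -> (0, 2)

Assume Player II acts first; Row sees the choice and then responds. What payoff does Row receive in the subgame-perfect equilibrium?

Row best-responds to each possible Player II move:
- W: Row compares 12, 6, 7, 10 and picks A; Player II would get 9.
- X: Row compares 2, 12, 0, 5 and picks B; Player II would get 0.
- Y: Row compares 8, 7, 1, 5 and picks A; Player II would get 3.
- Z: Row compares 9, 2, 2, 0 and picks A; Player II would get 10.
Player II's induced payoffs are 9, 0, 3, 10, so Player II commits to Z. Subgame-perfect outcome: (A, Z) with payoffs (9, 10).

9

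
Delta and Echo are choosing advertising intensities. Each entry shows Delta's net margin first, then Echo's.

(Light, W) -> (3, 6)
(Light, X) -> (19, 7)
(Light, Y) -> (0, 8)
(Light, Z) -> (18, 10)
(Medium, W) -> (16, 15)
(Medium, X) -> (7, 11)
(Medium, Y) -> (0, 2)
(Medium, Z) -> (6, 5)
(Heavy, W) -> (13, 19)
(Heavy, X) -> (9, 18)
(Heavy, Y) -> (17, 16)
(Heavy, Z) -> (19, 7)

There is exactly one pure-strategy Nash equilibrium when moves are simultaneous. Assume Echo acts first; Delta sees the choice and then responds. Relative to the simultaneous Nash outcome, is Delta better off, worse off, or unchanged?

Work backward from Delta's decision.
- W: Delta compares 3, 16, 13 and picks Medium; Echo would get 15.
- X: Delta compares 19, 7, 9 and picks Light; Echo would get 7.
- Y: Delta compares 0, 0, 17 and picks Heavy; Echo would get 16.
- Z: Delta compares 18, 6, 19 and picks Heavy; Echo would get 7.
Maximizing over 15, 7, 16, 7, Echo chooses Y. Subgame-perfect outcome: (Heavy, Y) with payoffs (17, 16).
For the simultaneous game, intersect best replies.
Delta's best replies: W→Medium; X→Light; Y→Heavy; Z→Heavy.
Echo's best replies: Light→Z; Medium→W; Heavy→W.
Only (Medium, W) has each player best-responding; Nash payoffs (16, 15).
Delta earns 17 sequentially versus 16 at the Nash outcome: better off.

better off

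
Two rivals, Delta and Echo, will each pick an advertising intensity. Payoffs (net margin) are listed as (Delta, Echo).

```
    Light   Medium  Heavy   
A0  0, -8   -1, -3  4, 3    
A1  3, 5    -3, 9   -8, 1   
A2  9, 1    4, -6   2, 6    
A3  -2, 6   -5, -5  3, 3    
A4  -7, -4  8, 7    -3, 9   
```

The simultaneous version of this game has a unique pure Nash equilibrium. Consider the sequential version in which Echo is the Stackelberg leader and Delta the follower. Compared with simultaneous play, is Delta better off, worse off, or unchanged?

Solve by backward induction (Echo leads).
- Light: Delta compares 0, 3, 9, -2, -7 and picks A2; Echo would get 1.
- Medium: Delta compares -1, -3, 4, -5, 8 and picks A4; Echo would get 7.
- Heavy: Delta compares 4, -8, 2, 3, -3 and picks A0; Echo would get 3.
Echo's induced payoffs are 1, 7, 3, so Echo commits to Medium. Subgame-perfect outcome: (A4, Medium) with payoffs (8, 7).
For the simultaneous game, intersect best replies.
Delta's best replies: Light→A2; Medium→A4; Heavy→A0.
Echo's best replies: A0→Heavy; A1→Medium; A2→Heavy; A3→Light; A4→Heavy.
Only (A0, Heavy) has each player best-responding; Nash payoffs (4, 3).
Delta earns 8 sequentially versus 4 at the Nash outcome: better off.

better off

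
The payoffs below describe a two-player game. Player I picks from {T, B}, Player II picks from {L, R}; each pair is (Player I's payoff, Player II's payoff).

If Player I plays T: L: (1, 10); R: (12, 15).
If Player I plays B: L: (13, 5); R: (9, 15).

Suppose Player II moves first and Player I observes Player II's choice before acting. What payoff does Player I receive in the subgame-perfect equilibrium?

12

Player I best-responds to each possible Player II move:
- L → Player I plays B (best of 1, 13); Player II gets 5.
- R → Player I plays T (best of 12, 9); Player II gets 15.
Player II's induced payoffs are 5, 15, so Player II commits to R. Subgame-perfect outcome: (T, R) with payoffs (12, 15).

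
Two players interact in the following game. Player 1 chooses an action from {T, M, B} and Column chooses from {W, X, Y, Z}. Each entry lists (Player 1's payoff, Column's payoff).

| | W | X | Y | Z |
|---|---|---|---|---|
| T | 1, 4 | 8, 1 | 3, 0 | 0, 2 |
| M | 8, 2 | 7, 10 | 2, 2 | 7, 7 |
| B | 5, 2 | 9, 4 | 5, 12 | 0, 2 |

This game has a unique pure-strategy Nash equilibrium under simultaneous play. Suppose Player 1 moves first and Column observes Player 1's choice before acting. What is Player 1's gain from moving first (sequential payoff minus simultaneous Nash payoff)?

2

Solve by backward induction (Player 1 leads).
- T: Column compares 4, 1, 0, 2 and picks W; Player 1 would get 1.
- M: Column compares 2, 10, 2, 7 and picks X; Player 1 would get 7.
- B: Column compares 2, 4, 12, 2 and picks Y; Player 1 would get 5.
Among 1, 7, 5, the best is 7 at M. Subgame-perfect outcome: (M, X) with payoffs (7, 10).
Now find the simultaneous Nash equilibrium.
Player 1's best replies: W→M; X→B; Y→B; Z→M.
Column's best replies: T→W; M→X; B→Y.
The unique mutual best reply is (B, Y), giving (5, 12).
Player 1's commitment gain: 7 − 5 = 2.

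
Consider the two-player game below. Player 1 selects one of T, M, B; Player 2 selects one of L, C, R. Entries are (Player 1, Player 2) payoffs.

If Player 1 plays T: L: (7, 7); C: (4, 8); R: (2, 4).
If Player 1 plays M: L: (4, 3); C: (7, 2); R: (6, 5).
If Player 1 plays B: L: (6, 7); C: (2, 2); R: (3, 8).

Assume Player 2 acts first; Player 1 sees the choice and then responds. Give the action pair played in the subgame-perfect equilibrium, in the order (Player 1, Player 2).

(T, L)

Solve by backward induction (Player 2 leads).
- L: BR = T, leader payoff 7.
- C: BR = M, leader payoff 2.
- R: BR = M, leader payoff 5.
Player 2's induced payoffs are 7, 2, 5, so Player 2 commits to L. Subgame-perfect outcome: (T, L) with payoffs (7, 7).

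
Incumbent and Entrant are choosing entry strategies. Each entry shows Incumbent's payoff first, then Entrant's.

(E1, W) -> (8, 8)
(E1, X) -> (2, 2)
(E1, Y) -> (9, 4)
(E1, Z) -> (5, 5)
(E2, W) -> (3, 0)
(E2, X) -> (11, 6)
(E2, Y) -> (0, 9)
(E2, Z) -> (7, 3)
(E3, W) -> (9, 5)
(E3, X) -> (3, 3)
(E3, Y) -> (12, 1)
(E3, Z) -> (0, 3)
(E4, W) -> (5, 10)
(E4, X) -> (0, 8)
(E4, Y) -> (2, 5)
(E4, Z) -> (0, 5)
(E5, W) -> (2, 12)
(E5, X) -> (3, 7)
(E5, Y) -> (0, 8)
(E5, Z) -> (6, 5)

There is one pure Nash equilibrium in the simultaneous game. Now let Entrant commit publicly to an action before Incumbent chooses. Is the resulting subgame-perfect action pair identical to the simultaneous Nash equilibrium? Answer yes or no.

no

Work backward from Incumbent's decision.
- W: Incumbent compares 8, 3, 9, 5, 2 and picks E3; Entrant would get 5.
- X: Incumbent compares 2, 11, 3, 0, 3 and picks E2; Entrant would get 6.
- Y: Incumbent compares 9, 0, 12, 2, 0 and picks E3; Entrant would get 1.
- Z: Incumbent compares 5, 7, 0, 0, 6 and picks E2; Entrant would get 3.
Among 5, 6, 1, 3, the best is 6 at X. Subgame-perfect outcome: (E2, X) with payoffs (11, 6).
Now find the simultaneous Nash equilibrium.
Incumbent's best replies: W→E3; X→E2; Y→E3; Z→E2.
Entrant's best replies: E1→W; E2→Y; E3→W; E4→W; E5→W.
The unique mutual best reply is (E3, W), giving (9, 5).
Sequential outcome (E2, X) differs from the Nash profile (E3, W).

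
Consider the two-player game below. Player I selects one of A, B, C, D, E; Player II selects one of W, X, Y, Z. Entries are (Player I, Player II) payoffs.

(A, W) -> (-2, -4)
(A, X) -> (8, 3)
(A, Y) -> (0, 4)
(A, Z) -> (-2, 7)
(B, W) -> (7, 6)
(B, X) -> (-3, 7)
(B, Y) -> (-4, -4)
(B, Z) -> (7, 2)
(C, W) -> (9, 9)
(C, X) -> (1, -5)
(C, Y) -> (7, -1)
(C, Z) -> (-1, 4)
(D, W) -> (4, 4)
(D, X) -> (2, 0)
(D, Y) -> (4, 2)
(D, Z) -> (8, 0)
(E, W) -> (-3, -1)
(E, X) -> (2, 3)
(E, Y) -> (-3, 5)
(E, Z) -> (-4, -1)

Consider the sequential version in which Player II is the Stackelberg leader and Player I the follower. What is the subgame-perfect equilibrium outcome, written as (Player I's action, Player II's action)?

(C, W)

Player I best-responds to each possible Player II move:
- W: Player I compares -2, 7, 9, 4, -3 and picks C; Player II would get 9.
- X: Player I compares 8, -3, 1, 2, 2 and picks A; Player II would get 3.
- Y: Player I compares 0, -4, 7, 4, -3 and picks C; Player II would get -1.
- Z: Player I compares -2, 7, -1, 8, -4 and picks D; Player II would get 0.
Player II's induced payoffs are 9, 3, -1, 0, so Player II commits to W. Subgame-perfect outcome: (C, W) with payoffs (9, 9).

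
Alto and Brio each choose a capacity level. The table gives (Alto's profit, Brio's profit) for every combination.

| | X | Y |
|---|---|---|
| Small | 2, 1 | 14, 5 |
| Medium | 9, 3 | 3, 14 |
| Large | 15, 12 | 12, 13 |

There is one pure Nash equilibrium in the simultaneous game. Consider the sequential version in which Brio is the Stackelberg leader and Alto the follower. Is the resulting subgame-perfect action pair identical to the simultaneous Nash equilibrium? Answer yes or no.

Work backward from Alto's decision.
- X: BR = Large, leader payoff 12.
- Y: BR = Small, leader payoff 5.
Brio's induced payoffs are 12, 5, so Brio commits to X. Subgame-perfect outcome: (Large, X) with payoffs (15, 12).
Now find the simultaneous Nash equilibrium.
Alto's best replies: X→Large; Y→Small.
Brio's best replies: Small→Y; Medium→Y; Large→Y.
Only (Small, Y) has each player best-responding; Nash payoffs (14, 5).
Sequential outcome (Large, X) differs from the Nash profile (Small, Y).

no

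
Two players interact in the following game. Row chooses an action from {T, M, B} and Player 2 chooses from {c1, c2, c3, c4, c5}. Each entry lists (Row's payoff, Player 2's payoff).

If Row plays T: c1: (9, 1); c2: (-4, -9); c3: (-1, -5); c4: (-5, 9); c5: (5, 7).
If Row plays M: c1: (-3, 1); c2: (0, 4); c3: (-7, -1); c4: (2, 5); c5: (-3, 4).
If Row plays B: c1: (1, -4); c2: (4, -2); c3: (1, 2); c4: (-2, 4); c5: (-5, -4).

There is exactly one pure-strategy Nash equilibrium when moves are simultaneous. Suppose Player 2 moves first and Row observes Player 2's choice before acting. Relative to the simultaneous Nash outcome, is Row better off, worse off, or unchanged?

better off

Solve by backward induction (Player 2 leads).
- c1 → Row plays T (best of 9, -3, 1); Player 2 gets 1.
- c2 → Row plays B (best of -4, 0, 4); Player 2 gets -2.
- c3 → Row plays B (best of -1, -7, 1); Player 2 gets 2.
- c4 → Row plays M (best of -5, 2, -2); Player 2 gets 5.
- c5 → Row plays T (best of 5, -3, -5); Player 2 gets 7.
Maximizing over 1, -2, 2, 5, 7, Player 2 chooses c5. Subgame-perfect outcome: (T, c5) with payoffs (5, 7).
For the simultaneous game, intersect best replies.
Row's best replies: c1→T; c2→B; c3→B; c4→M; c5→T.
Player 2's best replies: T→c4; M→c4; B→c4.
The unique mutual best reply is (M, c4), giving (2, 5).
Row earns 5 sequentially versus 2 at the Nash outcome: better off.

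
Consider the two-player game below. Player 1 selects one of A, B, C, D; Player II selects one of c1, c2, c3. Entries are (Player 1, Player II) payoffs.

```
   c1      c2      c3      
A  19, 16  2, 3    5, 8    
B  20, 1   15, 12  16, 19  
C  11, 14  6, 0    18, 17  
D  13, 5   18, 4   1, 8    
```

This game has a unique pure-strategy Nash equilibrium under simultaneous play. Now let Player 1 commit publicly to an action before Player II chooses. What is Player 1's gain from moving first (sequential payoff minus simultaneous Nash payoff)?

1

Work backward from Player II's decision.
- A: BR = c1, leader payoff 19.
- B: BR = c3, leader payoff 16.
- C: BR = c3, leader payoff 18.
- D: BR = c3, leader payoff 1.
Among 19, 16, 18, 1, the best is 19 at A. Subgame-perfect outcome: (A, c1) with payoffs (19, 16).
Now find the simultaneous Nash equilibrium.
Player 1's best replies: c1→B; c2→D; c3→C.
Player II's best replies: A→c1; B→c3; C→c3; D→c3.
Only (C, c3) has each player best-responding; Nash payoffs (18, 17).
Player 1's commitment gain: 19 − 18 = 1.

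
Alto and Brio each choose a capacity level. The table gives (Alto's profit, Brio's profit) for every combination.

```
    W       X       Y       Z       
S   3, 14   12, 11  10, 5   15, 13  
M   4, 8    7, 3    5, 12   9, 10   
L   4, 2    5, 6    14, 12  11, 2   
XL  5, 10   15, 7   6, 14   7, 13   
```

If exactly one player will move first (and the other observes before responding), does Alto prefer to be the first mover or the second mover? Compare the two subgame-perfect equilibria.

second

If Alto leads: Brio's best replies are S→W, M→Y, L→Y, XL→Y; Alto's induced payoffs 3, 5, 14, 6; outcome (L, Y), payoffs (14, 12).
If Brio leads: Alto's best replies are W→XL, X→XL, Y→L, Z→S; Brio's induced payoffs 10, 7, 12, 13; outcome (S, Z), payoffs (15, 13).
Alto gets 14 moving first and 15 moving second, so Alto prefers to move second.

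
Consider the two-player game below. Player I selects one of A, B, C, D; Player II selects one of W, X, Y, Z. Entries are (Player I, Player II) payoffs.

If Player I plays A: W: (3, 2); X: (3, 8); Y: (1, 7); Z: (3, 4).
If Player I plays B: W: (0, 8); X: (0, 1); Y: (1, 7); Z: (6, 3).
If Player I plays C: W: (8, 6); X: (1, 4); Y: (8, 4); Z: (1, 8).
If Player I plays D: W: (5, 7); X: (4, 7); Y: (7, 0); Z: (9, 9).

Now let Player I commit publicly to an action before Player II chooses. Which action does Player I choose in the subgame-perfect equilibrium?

Work backward from Player II's decision.
- A → Player II plays X (best of 2, 8, 7, 4); Player I gets 3.
- B → Player II plays W (best of 8, 1, 7, 3); Player I gets 0.
- C → Player II plays Z (best of 6, 4, 4, 8); Player I gets 1.
- D → Player II plays Z (best of 7, 7, 0, 9); Player I gets 9.
Player I's induced payoffs are 3, 0, 1, 9, so Player I commits to D. Subgame-perfect outcome: (D, Z) with payoffs (9, 9).

D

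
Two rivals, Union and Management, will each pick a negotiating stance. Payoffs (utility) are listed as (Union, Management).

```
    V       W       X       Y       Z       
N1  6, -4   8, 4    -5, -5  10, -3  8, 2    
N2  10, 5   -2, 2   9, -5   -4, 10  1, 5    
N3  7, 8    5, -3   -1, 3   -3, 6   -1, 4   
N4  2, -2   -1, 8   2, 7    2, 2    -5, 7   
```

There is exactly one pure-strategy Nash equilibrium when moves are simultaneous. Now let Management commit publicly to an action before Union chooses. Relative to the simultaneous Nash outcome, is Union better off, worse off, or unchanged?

better off

Solve by backward induction (Management leads).
- V: Union compares 6, 10, 7, 2 and picks N2; Management would get 5.
- W: Union compares 8, -2, 5, -1 and picks N1; Management would get 4.
- X: Union compares -5, 9, -1, 2 and picks N2; Management would get -5.
- Y: Union compares 10, -4, -3, 2 and picks N1; Management would get -3.
- Z: Union compares 8, 1, -1, -5 and picks N1; Management would get 2.
Management's induced payoffs are 5, 4, -5, -3, 2, so Management commits to V. Subgame-perfect outcome: (N2, V) with payoffs (10, 5).
For the simultaneous game, intersect best replies.
Union's best replies: V→N2; W→N1; X→N2; Y→N1; Z→N1.
Management's best replies: N1→W; N2→Y; N3→V; N4→W.
The unique mutual best reply is (N1, W), giving (8, 4).
Union earns 10 sequentially versus 8 at the Nash outcome: better off.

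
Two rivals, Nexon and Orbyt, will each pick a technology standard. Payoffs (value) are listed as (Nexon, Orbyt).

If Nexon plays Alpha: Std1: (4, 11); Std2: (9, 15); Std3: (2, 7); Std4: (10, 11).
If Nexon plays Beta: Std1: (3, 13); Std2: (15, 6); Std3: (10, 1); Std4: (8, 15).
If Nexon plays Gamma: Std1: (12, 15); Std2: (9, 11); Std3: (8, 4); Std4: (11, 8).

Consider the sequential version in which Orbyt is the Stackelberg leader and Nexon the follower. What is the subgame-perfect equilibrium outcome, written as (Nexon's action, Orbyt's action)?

Solve by backward induction (Orbyt leads).
- Std1 → Nexon plays Gamma (best of 4, 3, 12); Orbyt gets 15.
- Std2 → Nexon plays Beta (best of 9, 15, 9); Orbyt gets 6.
- Std3 → Nexon plays Beta (best of 2, 10, 8); Orbyt gets 1.
- Std4 → Nexon plays Gamma (best of 10, 8, 11); Orbyt gets 8.
Maximizing over 15, 6, 1, 8, Orbyt chooses Std1. Subgame-perfect outcome: (Gamma, Std1) with payoffs (12, 15).

(Gamma, Std1)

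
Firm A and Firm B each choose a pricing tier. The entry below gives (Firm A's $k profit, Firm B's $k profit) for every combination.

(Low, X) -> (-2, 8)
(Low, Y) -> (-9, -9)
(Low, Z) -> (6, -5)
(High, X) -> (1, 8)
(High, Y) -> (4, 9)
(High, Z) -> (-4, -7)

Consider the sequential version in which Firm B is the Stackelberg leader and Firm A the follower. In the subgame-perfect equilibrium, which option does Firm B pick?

Firm A best-responds to each possible Firm B move:
- X → Firm A plays High (best of -2, 1); Firm B gets 8.
- Y → Firm A plays High (best of -9, 4); Firm B gets 9.
- Z → Firm A plays Low (best of 6, -4); Firm B gets -5.
Firm B's induced payoffs are 8, 9, -5, so Firm B commits to Y. Subgame-perfect outcome: (High, Y) with payoffs (4, 9).

Y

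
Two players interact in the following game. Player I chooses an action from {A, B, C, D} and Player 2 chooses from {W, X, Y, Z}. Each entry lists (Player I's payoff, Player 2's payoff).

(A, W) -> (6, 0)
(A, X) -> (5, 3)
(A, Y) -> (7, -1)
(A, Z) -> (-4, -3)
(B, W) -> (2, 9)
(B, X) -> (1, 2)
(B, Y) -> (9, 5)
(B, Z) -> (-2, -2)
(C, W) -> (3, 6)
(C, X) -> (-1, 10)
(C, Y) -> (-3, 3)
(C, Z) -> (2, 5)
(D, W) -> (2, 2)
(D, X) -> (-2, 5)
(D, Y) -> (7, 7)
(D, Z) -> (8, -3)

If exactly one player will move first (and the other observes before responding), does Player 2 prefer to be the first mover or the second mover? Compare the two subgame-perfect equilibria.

second

If Player I leads: Player 2's best replies are A→X, B→W, C→X, D→Y; Player I's induced payoffs 5, 2, -1, 7; outcome (D, Y), payoffs (7, 7).
If Player 2 leads: Player I's best replies are W→A, X→A, Y→B, Z→D; Player 2's induced payoffs 0, 3, 5, -3; outcome (B, Y), payoffs (9, 5).
Player 2 gets 5 moving first and 7 moving second, so Player 2 prefers to move second.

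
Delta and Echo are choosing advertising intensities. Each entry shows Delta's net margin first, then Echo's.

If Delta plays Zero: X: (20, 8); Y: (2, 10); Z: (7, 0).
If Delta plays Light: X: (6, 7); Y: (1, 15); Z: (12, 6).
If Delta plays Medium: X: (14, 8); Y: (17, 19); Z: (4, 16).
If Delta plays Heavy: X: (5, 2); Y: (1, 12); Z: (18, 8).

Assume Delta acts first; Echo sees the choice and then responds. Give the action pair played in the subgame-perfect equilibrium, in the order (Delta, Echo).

(Medium, Y)

Backward induction with Delta moving first.
- Zero → Echo plays Y (best of 8, 10, 0); Delta gets 2.
- Light → Echo plays Y (best of 7, 15, 6); Delta gets 1.
- Medium → Echo plays Y (best of 8, 19, 16); Delta gets 17.
- Heavy → Echo plays Y (best of 2, 12, 8); Delta gets 1.
Among 2, 1, 17, 1, the best is 17 at Medium. Subgame-perfect outcome: (Medium, Y) with payoffs (17, 19).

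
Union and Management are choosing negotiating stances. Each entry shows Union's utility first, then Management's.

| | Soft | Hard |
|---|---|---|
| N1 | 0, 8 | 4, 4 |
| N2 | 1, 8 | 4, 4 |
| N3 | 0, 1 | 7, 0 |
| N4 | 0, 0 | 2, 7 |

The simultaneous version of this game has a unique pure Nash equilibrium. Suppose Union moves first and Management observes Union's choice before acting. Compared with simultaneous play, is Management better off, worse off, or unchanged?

worse off

Management best-responds to each possible Union move:
- N1: Management compares 8, 4 and picks Soft; Union would get 0.
- N2: Management compares 8, 4 and picks Soft; Union would get 1.
- N3: Management compares 1, 0 and picks Soft; Union would get 0.
- N4: Management compares 0, 7 and picks Hard; Union would get 2.
Union's induced payoffs are 0, 1, 0, 2, so Union commits to N4. Subgame-perfect outcome: (N4, Hard) with payoffs (2, 7).
Under simultaneous play:
Union's best replies: Soft→N2; Hard→N3.
Management's best replies: N1→Soft; N2→Soft; N3→Soft; N4→Hard.
The unique mutual best reply is (N2, Soft), giving (1, 8).
Management earns 7 sequentially versus 8 at the Nash outcome: worse off.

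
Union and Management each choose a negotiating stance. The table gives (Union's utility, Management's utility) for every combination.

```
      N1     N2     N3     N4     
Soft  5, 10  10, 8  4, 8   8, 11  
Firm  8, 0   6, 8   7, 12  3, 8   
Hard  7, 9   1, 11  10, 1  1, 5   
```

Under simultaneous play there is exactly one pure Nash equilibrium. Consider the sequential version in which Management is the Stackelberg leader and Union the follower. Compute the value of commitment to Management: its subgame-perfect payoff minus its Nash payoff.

0

Union best-responds to each possible Management move:
- N1: BR = Firm, leader payoff 0.
- N2: BR = Soft, leader payoff 8.
- N3: BR = Hard, leader payoff 1.
- N4: BR = Soft, leader payoff 11.
Management's induced payoffs are 0, 8, 1, 11, so Management commits to N4. Subgame-perfect outcome: (Soft, N4) with payoffs (8, 11).
Now find the simultaneous Nash equilibrium.
Union's best replies: N1→Firm; N2→Soft; N3→Hard; N4→Soft.
Management's best replies: Soft→N4; Firm→N3; Hard→N2.
Only (Soft, N4) has each player best-responding; Nash payoffs (8, 11).
Management's commitment gain: 11 − 11 = 0.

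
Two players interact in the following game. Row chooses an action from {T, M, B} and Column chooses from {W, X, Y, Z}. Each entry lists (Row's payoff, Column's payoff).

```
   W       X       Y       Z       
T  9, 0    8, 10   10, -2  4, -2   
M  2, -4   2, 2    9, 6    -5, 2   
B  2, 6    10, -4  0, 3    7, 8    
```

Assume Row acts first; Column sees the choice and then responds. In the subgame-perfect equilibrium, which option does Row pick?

Work backward from Column's decision.
- T: Column compares 0, 10, -2, -2 and picks X; Row would get 8.
- M: Column compares -4, 2, 6, 2 and picks Y; Row would get 9.
- B: Column compares 6, -4, 3, 8 and picks Z; Row would get 7.
Maximizing over 8, 9, 7, Row chooses M. Subgame-perfect outcome: (M, Y) with payoffs (9, 6).

M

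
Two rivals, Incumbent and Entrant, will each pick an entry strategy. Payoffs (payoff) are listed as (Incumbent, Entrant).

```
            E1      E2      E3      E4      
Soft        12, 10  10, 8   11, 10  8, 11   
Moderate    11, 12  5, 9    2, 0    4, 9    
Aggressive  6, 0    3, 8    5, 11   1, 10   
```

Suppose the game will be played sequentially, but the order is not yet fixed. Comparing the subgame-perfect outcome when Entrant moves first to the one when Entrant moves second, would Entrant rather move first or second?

If Incumbent leads: Entrant's best replies are Soft→E4, Moderate→E1, Aggressive→E3; Incumbent's induced payoffs 8, 11, 5; outcome (Moderate, E1), payoffs (11, 12).
If Entrant leads: Incumbent's best replies are E1→Soft, E2→Soft, E3→Soft, E4→Soft; Entrant's induced payoffs 10, 8, 10, 11; outcome (Soft, E4), payoffs (8, 11).
Entrant gets 11 moving first and 12 moving second, so Entrant prefers to move second.

second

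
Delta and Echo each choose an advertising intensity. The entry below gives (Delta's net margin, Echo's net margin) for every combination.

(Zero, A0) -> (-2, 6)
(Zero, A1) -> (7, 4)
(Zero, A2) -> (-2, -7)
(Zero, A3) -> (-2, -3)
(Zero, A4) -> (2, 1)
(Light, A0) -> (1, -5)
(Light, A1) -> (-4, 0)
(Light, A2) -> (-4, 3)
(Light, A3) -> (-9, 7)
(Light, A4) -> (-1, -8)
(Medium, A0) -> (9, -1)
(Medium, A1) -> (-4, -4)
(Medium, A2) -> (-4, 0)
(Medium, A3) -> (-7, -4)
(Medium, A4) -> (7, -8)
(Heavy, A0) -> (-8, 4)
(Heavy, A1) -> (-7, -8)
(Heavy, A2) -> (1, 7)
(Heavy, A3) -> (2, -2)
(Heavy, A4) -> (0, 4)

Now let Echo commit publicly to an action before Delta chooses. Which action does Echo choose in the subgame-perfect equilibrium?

A2

Work backward from Delta's decision.
- A0: BR = Medium, leader payoff -1.
- A1: BR = Zero, leader payoff 4.
- A2: BR = Heavy, leader payoff 7.
- A3: BR = Heavy, leader payoff -2.
- A4: BR = Medium, leader payoff -8.
Maximizing over -1, 4, 7, -2, -8, Echo chooses A2. Subgame-perfect outcome: (Heavy, A2) with payoffs (1, 7).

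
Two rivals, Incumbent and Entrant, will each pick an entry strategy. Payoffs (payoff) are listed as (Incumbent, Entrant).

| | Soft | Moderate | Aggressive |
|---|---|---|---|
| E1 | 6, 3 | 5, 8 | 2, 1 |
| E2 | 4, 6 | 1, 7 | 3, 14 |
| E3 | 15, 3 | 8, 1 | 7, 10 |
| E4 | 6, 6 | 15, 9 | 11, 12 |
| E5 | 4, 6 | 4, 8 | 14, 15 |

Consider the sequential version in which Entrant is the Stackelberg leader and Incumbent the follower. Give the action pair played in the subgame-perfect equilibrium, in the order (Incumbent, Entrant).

(E5, Aggressive)

Backward induction with Entrant moving first.
- Soft: Incumbent compares 6, 4, 15, 6, 4 and picks E3; Entrant would get 3.
- Moderate: Incumbent compares 5, 1, 8, 15, 4 and picks E4; Entrant would get 9.
- Aggressive: Incumbent compares 2, 3, 7, 11, 14 and picks E5; Entrant would get 15.
Maximizing over 3, 9, 15, Entrant chooses Aggressive. Subgame-perfect outcome: (E5, Aggressive) with payoffs (14, 15).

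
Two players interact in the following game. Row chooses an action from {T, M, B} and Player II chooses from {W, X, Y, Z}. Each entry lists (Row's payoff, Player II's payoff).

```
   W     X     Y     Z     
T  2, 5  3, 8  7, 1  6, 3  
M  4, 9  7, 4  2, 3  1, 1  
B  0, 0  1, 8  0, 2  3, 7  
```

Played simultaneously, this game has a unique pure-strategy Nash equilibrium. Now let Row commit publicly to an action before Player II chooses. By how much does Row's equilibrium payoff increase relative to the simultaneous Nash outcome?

0

Backward induction with Row moving first.
- T → Player II plays X (best of 5, 8, 1, 3); Row gets 3.
- M → Player II plays W (best of 9, 4, 3, 1); Row gets 4.
- B → Player II plays X (best of 0, 8, 2, 7); Row gets 1.
Maximizing over 3, 4, 1, Row chooses M. Subgame-perfect outcome: (M, W) with payoffs (4, 9).
For the simultaneous game, intersect best replies.
Row's best replies: W→M; X→M; Y→T; Z→T.
Player II's best replies: T→X; M→W; B→X.
Only (M, W) has each player best-responding; Nash payoffs (4, 9).
Row's commitment gain: 4 − 4 = 0.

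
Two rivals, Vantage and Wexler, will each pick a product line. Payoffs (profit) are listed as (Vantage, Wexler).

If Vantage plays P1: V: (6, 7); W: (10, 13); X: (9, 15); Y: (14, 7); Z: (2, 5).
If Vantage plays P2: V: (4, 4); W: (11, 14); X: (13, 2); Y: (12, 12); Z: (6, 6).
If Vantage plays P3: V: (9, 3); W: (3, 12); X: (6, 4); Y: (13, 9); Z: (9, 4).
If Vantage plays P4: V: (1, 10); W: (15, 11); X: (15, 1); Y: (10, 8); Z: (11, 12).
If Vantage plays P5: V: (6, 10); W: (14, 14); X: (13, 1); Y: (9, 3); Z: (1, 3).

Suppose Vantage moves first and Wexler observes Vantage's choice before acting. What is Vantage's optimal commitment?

Wexler best-responds to each possible Vantage move:
- P1: Wexler compares 7, 13, 15, 7, 5 and picks X; Vantage would get 9.
- P2: Wexler compares 4, 14, 2, 12, 6 and picks W; Vantage would get 11.
- P3: Wexler compares 3, 12, 4, 9, 4 and picks W; Vantage would get 3.
- P4: Wexler compares 10, 11, 1, 8, 12 and picks Z; Vantage would get 11.
- P5: Wexler compares 10, 14, 1, 3, 3 and picks W; Vantage would get 14.
Maximizing over 9, 11, 3, 11, 14, Vantage chooses P5. Subgame-perfect outcome: (P5, W) with payoffs (14, 14).

P5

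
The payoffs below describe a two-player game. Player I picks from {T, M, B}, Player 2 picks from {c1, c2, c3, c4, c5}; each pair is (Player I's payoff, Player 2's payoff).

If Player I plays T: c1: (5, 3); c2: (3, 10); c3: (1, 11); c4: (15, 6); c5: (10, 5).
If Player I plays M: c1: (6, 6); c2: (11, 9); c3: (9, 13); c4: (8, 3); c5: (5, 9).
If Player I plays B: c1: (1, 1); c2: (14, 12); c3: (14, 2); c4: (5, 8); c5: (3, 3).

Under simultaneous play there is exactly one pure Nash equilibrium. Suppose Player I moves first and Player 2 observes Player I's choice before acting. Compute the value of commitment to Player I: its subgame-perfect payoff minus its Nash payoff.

0

Player 2 best-responds to each possible Player I move:
- T: Player 2 compares 3, 10, 11, 6, 5 and picks c3; Player I would get 1.
- M: Player 2 compares 6, 9, 13, 3, 9 and picks c3; Player I would get 9.
- B: Player 2 compares 1, 12, 2, 8, 3 and picks c2; Player I would get 14.
Player I's induced payoffs are 1, 9, 14, so Player I commits to B. Subgame-perfect outcome: (B, c2) with payoffs (14, 12).
For the simultaneous game, intersect best replies.
Player I's best replies: c1→M; c2→B; c3→B; c4→T; c5→T.
Player 2's best replies: T→c3; M→c3; B→c2.
Only (B, c2) has each player best-responding; Nash payoffs (14, 12).
Player I's commitment gain: 14 − 14 = 0.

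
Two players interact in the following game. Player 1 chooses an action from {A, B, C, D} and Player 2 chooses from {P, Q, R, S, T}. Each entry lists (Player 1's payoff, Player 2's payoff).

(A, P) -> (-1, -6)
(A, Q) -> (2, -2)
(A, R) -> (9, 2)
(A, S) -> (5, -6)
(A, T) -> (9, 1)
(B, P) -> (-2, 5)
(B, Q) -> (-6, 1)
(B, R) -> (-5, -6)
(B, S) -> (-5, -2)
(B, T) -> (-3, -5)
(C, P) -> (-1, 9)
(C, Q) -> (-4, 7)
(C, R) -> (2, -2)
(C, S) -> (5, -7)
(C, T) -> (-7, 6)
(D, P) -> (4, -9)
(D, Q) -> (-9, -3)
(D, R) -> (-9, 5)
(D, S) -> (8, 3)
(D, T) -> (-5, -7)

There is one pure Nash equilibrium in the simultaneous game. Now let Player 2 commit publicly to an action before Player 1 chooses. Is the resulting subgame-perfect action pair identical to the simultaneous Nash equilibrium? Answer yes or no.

Work backward from Player 1's decision.
- P: BR = D, leader payoff -9.
- Q: BR = A, leader payoff -2.
- R: BR = A, leader payoff 2.
- S: BR = D, leader payoff 3.
- T: BR = A, leader payoff 1.
Among -9, -2, 2, 3, 1, the best is 3 at S. Subgame-perfect outcome: (D, S) with payoffs (8, 3).
Under simultaneous play:
Player 1's best replies: P→D; Q→A; R→A; S→D; T→A.
Player 2's best replies: A→R; B→P; C→P; D→R.
Only (A, R) has each player best-responding; Nash payoffs (9, 2).
Sequential outcome (D, S) differs from the Nash profile (A, R).

no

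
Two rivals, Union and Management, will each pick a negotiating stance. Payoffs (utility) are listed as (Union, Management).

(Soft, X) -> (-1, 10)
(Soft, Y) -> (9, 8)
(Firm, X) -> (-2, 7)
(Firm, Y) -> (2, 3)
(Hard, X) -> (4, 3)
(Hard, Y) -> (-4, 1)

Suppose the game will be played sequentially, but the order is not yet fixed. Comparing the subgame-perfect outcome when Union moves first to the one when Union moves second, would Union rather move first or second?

If Union leads: Management's best replies are Soft→X, Firm→X, Hard→X; Union's induced payoffs -1, -2, 4; outcome (Hard, X), payoffs (4, 3).
If Management leads: Union's best replies are X→Hard, Y→Soft; Management's induced payoffs 3, 8; outcome (Soft, Y), payoffs (9, 8).
Union gets 4 moving first and 9 moving second, so Union prefers to move second.

second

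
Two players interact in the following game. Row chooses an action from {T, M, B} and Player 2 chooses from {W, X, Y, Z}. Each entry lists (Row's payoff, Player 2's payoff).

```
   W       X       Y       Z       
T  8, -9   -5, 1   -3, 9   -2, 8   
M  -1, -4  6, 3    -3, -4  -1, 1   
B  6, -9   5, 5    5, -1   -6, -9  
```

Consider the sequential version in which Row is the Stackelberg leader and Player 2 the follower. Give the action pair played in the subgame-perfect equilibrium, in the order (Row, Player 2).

Backward induction with Row moving first.
- T: BR = Y, leader payoff -3.
- M: BR = X, leader payoff 6.
- B: BR = X, leader payoff 5.
Among -3, 6, 5, the best is 6 at M. Subgame-perfect outcome: (M, X) with payoffs (6, 3).

(M, X)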